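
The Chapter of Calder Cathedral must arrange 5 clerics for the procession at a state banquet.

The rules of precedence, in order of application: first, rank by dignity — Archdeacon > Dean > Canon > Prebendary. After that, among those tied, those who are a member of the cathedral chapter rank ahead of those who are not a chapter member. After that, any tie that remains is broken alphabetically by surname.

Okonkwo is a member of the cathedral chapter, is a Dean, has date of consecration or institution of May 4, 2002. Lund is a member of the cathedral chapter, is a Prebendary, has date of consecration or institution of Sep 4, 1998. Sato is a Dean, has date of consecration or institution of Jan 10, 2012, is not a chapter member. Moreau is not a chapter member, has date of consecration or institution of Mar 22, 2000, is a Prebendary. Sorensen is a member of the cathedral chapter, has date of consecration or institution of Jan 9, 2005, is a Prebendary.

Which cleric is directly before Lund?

Sato

By dignity: Okonkwo and Sato (Dean); then Lund, Sorensen and Moreau (Prebendary).
Among Okonkwo and Sato, a member of the cathedral chapter before not a chapter member: Okonkwo (a member of the cathedral chapter) before Sato (not a chapter member).
Among Lund, Sorensen and Moreau, a member of the cathedral chapter before not a chapter member: Lund and Sorensen (a member of the cathedral chapter) before Moreau (not a chapter member).
Among Lund and Sorensen, alphabetically by surname: Lund before Sorensen.
Order: Okonkwo, Sato, Lund, Sorensen, Moreau.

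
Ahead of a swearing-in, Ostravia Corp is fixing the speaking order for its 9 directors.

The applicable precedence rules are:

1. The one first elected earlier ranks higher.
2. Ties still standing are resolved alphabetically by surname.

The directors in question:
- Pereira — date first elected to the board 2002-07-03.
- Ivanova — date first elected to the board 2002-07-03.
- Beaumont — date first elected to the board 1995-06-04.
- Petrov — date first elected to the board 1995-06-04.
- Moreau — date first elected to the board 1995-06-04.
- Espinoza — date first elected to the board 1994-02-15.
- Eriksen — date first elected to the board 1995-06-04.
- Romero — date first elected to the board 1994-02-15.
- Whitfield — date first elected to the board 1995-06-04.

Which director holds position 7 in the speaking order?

Whitfield

By date first elected to the board (earlier first): Espinoza and Romero (both 1994-02-15); then Beaumont, Eriksen, Moreau, Petrov and Whitfield (each 1995-06-04); then Ivanova and Pereira (both 2002-07-03).
Among Espinoza and Romero, alphabetically by surname: Espinoza before Romero.
Among Beaumont, Eriksen, Moreau, Petrov and Whitfield, alphabetically by surname: Beaumont before Eriksen before Moreau before Petrov before Whitfield.
Among Ivanova and Pereira, alphabetically by surname: Ivanova before Pereira.
Order: Espinoza, Romero, Beaumont, Eriksen, Moreau, Petrov, Whitfield, Ivanova, Pereira.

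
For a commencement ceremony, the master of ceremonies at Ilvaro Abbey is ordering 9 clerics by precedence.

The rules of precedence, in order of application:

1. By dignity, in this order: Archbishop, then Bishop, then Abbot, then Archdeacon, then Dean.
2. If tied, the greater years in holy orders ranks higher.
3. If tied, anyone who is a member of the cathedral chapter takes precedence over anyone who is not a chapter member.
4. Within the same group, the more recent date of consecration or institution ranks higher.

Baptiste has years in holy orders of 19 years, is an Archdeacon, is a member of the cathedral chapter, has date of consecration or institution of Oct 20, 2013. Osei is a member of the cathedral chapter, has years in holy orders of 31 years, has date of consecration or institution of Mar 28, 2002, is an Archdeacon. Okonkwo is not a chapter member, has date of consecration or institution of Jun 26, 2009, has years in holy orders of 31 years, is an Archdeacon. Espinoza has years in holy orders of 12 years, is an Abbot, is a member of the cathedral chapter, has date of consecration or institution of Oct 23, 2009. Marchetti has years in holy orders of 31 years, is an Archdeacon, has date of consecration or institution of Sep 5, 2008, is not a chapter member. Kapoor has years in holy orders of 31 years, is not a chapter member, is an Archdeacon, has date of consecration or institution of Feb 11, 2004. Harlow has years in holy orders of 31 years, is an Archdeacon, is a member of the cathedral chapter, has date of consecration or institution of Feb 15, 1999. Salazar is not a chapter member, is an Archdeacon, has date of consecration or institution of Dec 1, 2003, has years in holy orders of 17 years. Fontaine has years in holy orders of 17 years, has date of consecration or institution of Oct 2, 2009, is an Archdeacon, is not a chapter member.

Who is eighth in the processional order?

Fontaine

By dignity: Espinoza (Abbot); then Osei, Harlow, Okonkwo, Marchetti, Kapoor, Baptiste, Fontaine and Salazar (Archdeacon).
Among Osei, Harlow, Okonkwo, Marchetti, Kapoor, Baptiste, Fontaine and Salazar, by years in holy orders (higher first): Osei, Harlow, Okonkwo, Marchetti and Kapoor (31 years) before Baptiste (19 years) before Fontaine and Salazar (17 years).
Among Osei, Harlow, Okonkwo, Marchetti and Kapoor, a member of the cathedral chapter before not a chapter member: Osei and Harlow (a member of the cathedral chapter) before Okonkwo, Marchetti and Kapoor (not a chapter member).
Among Osei and Harlow, by date of consecration or institution (later first): Osei (Mar 28, 2002) before Harlow (Feb 15, 1999).
Among Okonkwo, Marchetti and Kapoor, by date of consecration or institution (later first): Okonkwo (Jun 26, 2009) before Marchetti (Sep 5, 2008) before Kapoor (Feb 11, 2004).
Fontaine and Salazar are each not a chapter member, so the next rule applies.
Among Fontaine and Salazar, by date of consecration or institution (later first): Fontaine (Oct 2, 2009) before Salazar (Dec 1, 2003).
Order: Espinoza, Osei, Harlow, Okonkwo, Marchetti, Kapoor, Baptiste, Fontaine, Salazar.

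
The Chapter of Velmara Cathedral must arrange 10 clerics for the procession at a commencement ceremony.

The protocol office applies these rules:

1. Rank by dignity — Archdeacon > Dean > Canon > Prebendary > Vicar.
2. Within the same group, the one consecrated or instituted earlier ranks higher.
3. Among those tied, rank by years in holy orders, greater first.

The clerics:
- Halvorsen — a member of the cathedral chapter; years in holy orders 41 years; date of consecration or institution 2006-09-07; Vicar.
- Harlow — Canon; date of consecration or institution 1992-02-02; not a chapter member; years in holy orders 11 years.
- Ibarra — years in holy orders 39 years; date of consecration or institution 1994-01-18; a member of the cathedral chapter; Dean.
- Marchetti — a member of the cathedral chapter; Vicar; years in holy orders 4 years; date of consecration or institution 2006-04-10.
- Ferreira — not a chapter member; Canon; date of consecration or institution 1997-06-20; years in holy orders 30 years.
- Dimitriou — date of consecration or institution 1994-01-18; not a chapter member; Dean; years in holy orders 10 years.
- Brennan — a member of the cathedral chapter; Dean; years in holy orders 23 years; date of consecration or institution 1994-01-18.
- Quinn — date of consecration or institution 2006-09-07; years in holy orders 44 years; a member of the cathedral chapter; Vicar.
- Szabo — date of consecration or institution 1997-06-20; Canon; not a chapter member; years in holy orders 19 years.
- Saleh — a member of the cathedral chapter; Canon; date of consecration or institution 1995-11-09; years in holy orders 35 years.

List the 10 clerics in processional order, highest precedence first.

By dignity: Ibarra, Brennan and Dimitriou (Dean); then Harlow, Saleh, Ferreira and Szabo (Canon); then Marchetti, Quinn and Halvorsen (Vicar).
Ibarra, Brennan and Dimitriou all have date of consecration or institution 1994-01-18, so the next rule applies.
Among Ibarra, Brennan and Dimitriou, by years in holy orders (higher first): Ibarra (39 years) before Brennan (23 years) before Dimitriou (10 years).
Among Harlow, Saleh, Ferreira and Szabo, by date of consecration or institution (earlier first): Harlow (1992-02-02) before Saleh (1995-11-09) before Ferreira and Szabo (1997-06-20).
Among Ferreira and Szabo, by years in holy orders (higher first): Ferreira (30 years) before Szabo (19 years).
Among Marchetti, Quinn and Halvorsen, by date of consecration or institution (earlier first): Marchetti (2006-04-10) before Quinn and Halvorsen (2006-09-07).
Among Quinn and Halvorsen, by years in holy orders (higher first): Quinn (44 years) before Halvorsen (41 years).
Full order: Ibarra, Brennan, Dimitriou, Harlow, Saleh, Ferreira, Szabo, Marchetti, Quinn, Halvorsen.

Ibarra, Brennan, Dimitriou, Harlow, Saleh, Ferreira, Szabo, Marchetti, Quinn, Halvorsen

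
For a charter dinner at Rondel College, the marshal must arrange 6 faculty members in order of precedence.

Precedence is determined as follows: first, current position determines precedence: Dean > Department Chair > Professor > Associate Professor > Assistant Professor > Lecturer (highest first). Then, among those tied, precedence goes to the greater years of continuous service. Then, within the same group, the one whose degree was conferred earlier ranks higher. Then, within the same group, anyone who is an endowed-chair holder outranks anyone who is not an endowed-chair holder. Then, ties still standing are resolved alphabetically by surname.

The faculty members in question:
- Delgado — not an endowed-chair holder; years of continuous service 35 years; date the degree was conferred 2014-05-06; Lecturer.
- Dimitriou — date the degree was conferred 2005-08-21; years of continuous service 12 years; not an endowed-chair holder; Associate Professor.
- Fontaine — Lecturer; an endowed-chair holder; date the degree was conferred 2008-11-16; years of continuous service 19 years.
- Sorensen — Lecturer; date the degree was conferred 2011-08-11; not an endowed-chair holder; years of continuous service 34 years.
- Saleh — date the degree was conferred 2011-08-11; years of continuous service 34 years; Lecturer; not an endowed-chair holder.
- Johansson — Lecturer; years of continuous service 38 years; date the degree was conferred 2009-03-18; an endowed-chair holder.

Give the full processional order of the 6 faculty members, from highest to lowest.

Dimitriou, Johansson, Delgado, Saleh, Sorensen, Fontaine

By current position: Dimitriou (Associate Professor); then Johansson, Delgado, Saleh, Sorensen and Fontaine (Lecturer).
Among Johansson, Delgado, Saleh, Sorensen and Fontaine, by years of continuous service (higher first): Johansson (38 years) before Delgado (35 years) before Saleh and Sorensen (34 years) before Fontaine (19 years).
Saleh and Sorensen both have date the degree was conferred 2011-08-11, so the next rule applies.
Saleh and Sorensen are each not an endowed-chair holder, so the next rule applies.
Among Saleh and Sorensen, alphabetically by surname: Saleh before Sorensen.
Full order: Dimitriou, Johansson, Delgado, Saleh, Sorensen, Fontaine.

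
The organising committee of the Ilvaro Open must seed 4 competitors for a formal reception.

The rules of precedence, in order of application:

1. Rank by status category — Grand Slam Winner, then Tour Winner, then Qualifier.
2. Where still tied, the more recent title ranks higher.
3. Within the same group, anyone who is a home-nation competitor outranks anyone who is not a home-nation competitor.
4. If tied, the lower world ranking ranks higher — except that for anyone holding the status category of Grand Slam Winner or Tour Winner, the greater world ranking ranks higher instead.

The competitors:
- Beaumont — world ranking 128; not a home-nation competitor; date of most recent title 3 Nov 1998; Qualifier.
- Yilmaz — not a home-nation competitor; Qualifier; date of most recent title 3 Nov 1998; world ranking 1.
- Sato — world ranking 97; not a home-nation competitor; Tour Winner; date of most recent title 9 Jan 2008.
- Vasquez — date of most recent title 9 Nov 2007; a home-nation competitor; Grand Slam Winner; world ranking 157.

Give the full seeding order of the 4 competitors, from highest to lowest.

By status category: Vasquez (Grand Slam Winner); then Sato (Tour Winner); then Yilmaz and Beaumont (Qualifier).
Yilmaz and Beaumont both have date of most recent title 3 Nov 1998, so the next rule applies.
Yilmaz and Beaumont are each not a home-nation competitor, so the next rule applies.
Among Yilmaz and Beaumont, by world ranking (lower first): Yilmaz (1) before Beaumont (128).
Full order: Vasquez, Sato, Yilmaz, Beaumont.

Vasquez, Sato, Yilmaz, Beaumont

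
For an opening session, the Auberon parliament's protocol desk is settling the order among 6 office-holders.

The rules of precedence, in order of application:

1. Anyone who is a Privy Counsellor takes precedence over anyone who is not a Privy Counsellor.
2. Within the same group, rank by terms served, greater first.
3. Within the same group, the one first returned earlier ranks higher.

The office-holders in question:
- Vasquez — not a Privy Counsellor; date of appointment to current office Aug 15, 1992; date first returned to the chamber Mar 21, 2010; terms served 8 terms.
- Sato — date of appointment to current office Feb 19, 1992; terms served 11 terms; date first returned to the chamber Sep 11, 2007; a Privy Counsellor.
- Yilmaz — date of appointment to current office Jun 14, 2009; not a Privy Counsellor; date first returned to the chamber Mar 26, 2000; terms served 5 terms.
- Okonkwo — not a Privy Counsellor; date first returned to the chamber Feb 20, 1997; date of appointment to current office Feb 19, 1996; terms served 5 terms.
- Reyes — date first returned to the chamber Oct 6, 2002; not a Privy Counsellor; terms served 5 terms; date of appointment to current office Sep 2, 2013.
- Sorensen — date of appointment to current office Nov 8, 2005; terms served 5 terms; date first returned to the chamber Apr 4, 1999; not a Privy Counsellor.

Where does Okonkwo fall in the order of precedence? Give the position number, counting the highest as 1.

By the first rule: Sato (a Privy Counsellor); then Vasquez, Okonkwo, Sorensen, Yilmaz and Reyes (each not a Privy Counsellor).
Among Vasquez, Okonkwo, Sorensen, Yilmaz and Reyes, by terms served (higher first): Vasquez (8 terms) before Okonkwo, Sorensen, Yilmaz and Reyes (5 terms).
Among Okonkwo, Sorensen, Yilmaz and Reyes, by date first returned to the chamber (earlier first): Okonkwo (Feb 20, 1997) before Sorensen (Apr 4, 1999) before Yilmaz (Mar 26, 2000) before Reyes (Oct 6, 2002).
Order: Sato, Vasquez, Okonkwo, Sorensen, Yilmaz, Reyes. So position 3.

3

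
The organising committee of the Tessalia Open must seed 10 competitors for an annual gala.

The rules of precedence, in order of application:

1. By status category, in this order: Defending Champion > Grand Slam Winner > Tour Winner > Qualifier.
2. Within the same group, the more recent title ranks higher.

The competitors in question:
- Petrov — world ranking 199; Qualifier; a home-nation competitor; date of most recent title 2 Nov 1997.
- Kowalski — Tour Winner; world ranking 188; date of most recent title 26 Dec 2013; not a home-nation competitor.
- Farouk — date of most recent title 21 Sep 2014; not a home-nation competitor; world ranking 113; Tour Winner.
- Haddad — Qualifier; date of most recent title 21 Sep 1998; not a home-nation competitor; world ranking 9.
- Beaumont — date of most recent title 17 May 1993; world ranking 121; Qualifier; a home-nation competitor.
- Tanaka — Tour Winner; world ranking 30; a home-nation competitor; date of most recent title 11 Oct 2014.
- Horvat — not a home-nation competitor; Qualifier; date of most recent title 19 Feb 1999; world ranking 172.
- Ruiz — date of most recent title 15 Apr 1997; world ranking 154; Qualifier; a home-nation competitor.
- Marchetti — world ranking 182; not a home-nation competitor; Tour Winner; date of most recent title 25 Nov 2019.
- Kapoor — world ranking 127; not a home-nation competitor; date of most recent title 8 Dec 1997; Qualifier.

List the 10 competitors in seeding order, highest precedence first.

Marchetti, Tanaka, Farouk, Kowalski, Horvat, Haddad, Kapoor, Petrov, Ruiz, Beaumont

By status category: Marchetti, Tanaka, Farouk and Kowalski (Tour Winner); then Horvat, Haddad, Kapoor, Petrov, Ruiz and Beaumont (Qualifier).
Among Marchetti, Tanaka, Farouk and Kowalski, by date of most recent title (later first): Marchetti (25 Nov 2019) before Tanaka (11 Oct 2014) before Farouk (21 Sep 2014) before Kowalski (26 Dec 2013).
Among Horvat, Haddad, Kapoor, Petrov, Ruiz and Beaumont, by date of most recent title (later first): Horvat (19 Feb 1999) before Haddad (21 Sep 1998) before Kapoor (8 Dec 1997) before Petrov (2 Nov 1997) before Ruiz (15 Apr 1997) before Beaumont (17 May 1993).
Full order: Marchetti, Tanaka, Farouk, Kowalski, Horvat, Haddad, Kapoor, Petrov, Ruiz, Beaumont.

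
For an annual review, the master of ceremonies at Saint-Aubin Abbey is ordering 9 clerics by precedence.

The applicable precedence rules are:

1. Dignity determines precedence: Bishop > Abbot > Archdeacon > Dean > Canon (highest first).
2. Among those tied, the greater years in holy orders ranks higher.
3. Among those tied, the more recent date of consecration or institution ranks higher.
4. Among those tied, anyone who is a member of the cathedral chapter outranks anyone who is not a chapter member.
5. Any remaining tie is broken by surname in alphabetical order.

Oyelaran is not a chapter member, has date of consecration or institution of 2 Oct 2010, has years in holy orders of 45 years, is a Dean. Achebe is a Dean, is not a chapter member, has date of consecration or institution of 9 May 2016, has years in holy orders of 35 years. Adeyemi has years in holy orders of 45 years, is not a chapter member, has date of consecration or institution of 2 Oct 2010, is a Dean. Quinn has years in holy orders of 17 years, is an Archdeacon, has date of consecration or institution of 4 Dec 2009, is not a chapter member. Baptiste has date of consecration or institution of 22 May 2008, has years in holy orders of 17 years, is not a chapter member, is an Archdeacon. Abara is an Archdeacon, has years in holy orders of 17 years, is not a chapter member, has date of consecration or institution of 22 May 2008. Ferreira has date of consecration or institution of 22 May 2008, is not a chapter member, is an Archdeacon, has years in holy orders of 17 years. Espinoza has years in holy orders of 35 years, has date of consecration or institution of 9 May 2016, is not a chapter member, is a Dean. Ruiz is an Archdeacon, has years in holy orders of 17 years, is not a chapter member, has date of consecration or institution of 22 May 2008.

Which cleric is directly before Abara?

By dignity: Quinn, Abara, Baptiste, Ferreira and Ruiz (Archdeacon); then Adeyemi, Oyelaran, Achebe and Espinoza (Dean).
Quinn, Abara, Baptiste, Ferreira and Ruiz all have years in holy orders 17 years, so the next rule applies.
Among Quinn, Abara, Baptiste, Ferreira and Ruiz, by date of consecration or institution (later first): Quinn (4 Dec 2009) before Abara, Baptiste, Ferreira and Ruiz (22 May 2008).
Abara, Baptiste, Ferreira and Ruiz are each not a chapter member, so the next rule applies.
Among Abara, Baptiste, Ferreira and Ruiz, alphabetically by surname: Abara before Baptiste before Ferreira before Ruiz.
Among Adeyemi, Oyelaran, Achebe and Espinoza, by years in holy orders (higher first): Adeyemi and Oyelaran (45 years) before Achebe and Espinoza (35 years).
Adeyemi and Oyelaran both have date of consecration or institution 2 Oct 2010, so the next rule applies.
Adeyemi and Oyelaran are each not a chapter member, so the next rule applies.
Among Adeyemi and Oyelaran, alphabetically by surname: Adeyemi before Oyelaran.
Achebe and Espinoza both have date of consecration or institution 9 May 2016, so the next rule applies.
Achebe and Espinoza are each not a chapter member, so the next rule applies.
Among Achebe and Espinoza, alphabetically by surname: Achebe before Espinoza.
Order: Quinn, Abara, Baptiste, Ferreira, Ruiz, Adeyemi, Oyelaran, Achebe, Espinoza.

Quinn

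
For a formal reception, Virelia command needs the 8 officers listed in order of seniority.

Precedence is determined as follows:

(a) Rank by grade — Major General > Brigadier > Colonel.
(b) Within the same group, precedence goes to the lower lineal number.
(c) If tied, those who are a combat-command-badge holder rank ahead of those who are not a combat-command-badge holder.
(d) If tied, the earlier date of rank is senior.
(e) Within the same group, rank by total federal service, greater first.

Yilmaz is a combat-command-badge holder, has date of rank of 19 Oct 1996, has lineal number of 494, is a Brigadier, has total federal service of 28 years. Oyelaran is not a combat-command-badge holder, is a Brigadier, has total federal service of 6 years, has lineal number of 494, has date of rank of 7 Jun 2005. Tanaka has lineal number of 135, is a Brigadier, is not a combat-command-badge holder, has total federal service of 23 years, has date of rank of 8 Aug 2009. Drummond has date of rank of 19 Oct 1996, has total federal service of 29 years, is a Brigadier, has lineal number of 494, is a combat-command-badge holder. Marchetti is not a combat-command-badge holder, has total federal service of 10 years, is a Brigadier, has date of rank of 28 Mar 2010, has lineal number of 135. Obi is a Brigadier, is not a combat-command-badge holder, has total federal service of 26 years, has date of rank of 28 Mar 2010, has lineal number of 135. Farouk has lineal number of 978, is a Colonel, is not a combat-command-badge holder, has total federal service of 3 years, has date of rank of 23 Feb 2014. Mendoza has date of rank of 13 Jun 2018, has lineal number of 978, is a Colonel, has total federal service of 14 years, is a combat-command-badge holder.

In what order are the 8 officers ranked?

Tanaka, Obi, Marchetti, Drummond, Yilmaz, Oyelaran, Mendoza, Farouk

By grade: Tanaka, Obi, Marchetti, Drummond, Yilmaz and Oyelaran (Brigadier); then Mendoza and Farouk (Colonel).
Among Tanaka, Obi, Marchetti, Drummond, Yilmaz and Oyelaran, by lineal number (lower first): Tanaka, Obi and Marchetti (135) before Drummond, Yilmaz and Oyelaran (494).
Tanaka, Obi and Marchetti are each not a combat-command-badge holder, so the next rule applies.
Among Tanaka, Obi and Marchetti, by date of rank (earlier first): Tanaka (8 Aug 2009) before Obi and Marchetti (28 Mar 2010).
Among Obi and Marchetti, by total federal service (higher first): Obi (26 years) before Marchetti (10 years).
Among Drummond, Yilmaz and Oyelaran, a combat-command-badge holder before not a combat-command-badge holder: Drummond and Yilmaz (a combat-command-badge holder) before Oyelaran (not a combat-command-badge holder).
Drummond and Yilmaz both have date of rank 19 Oct 1996, so the next rule applies.
Among Drummond and Yilmaz, by total federal service (higher first): Drummond (29 years) before Yilmaz (28 years).
Mendoza and Farouk both have lineal number 978, so the next rule applies.
Among Mendoza and Farouk, a combat-command-badge holder before not a combat-command-badge holder: Mendoza (a combat-command-badge holder) before Farouk (not a combat-command-badge holder).
Full order: Tanaka, Obi, Marchetti, Drummond, Yilmaz, Oyelaran, Mendoza, Farouk.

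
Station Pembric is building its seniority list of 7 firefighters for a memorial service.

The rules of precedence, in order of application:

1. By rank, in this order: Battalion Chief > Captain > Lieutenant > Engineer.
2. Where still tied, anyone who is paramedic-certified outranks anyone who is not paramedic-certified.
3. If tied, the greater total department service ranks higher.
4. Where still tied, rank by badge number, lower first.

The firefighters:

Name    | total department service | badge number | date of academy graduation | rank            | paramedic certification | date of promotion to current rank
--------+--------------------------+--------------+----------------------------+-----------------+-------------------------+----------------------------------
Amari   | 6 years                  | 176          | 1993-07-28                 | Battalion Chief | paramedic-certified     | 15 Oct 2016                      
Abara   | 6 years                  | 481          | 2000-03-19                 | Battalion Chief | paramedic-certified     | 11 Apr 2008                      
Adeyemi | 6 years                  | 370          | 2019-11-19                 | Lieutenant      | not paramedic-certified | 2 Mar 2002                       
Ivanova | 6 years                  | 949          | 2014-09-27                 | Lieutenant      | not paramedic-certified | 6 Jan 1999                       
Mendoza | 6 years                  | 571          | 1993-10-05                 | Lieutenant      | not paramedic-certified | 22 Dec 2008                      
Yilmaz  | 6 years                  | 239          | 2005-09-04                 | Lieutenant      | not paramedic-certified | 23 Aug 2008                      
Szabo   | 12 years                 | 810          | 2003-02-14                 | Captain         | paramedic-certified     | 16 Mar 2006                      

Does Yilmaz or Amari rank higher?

Amari

By rank: Amari and Abara (Battalion Chief); then Szabo (Captain); then Yilmaz, Adeyemi, Mendoza and Ivanova (Lieutenant).
Amari and Abara are each paramedic-certified, so the next rule applies.
Amari and Abara both have total department service 6 years, so the next rule applies.
Among Amari and Abara, by badge number (lower first): Amari (176) before Abara (481).
Yilmaz, Adeyemi, Mendoza and Ivanova are each not paramedic-certified, so the next rule applies.
Yilmaz, Adeyemi, Mendoza and Ivanova all have total department service 6 years, so the next rule applies.
Among Yilmaz, Adeyemi, Mendoza and Ivanova, by badge number (lower first): Yilmaz (239) before Adeyemi (370) before Mendoza (571) before Ivanova (949).
So Amari takes precedence.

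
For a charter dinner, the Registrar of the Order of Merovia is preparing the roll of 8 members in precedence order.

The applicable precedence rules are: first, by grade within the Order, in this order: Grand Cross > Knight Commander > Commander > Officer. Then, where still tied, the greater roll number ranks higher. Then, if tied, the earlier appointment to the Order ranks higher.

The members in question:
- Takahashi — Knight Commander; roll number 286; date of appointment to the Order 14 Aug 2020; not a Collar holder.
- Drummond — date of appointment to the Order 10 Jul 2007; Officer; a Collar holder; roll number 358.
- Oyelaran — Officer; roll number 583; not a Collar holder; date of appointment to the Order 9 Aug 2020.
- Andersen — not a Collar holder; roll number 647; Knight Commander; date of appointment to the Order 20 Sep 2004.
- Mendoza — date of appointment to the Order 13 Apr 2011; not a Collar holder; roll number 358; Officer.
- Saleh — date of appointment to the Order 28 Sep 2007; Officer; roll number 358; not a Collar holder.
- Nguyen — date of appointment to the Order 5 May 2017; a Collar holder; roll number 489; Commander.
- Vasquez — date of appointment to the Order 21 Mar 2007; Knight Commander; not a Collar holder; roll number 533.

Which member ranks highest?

By grade within the Order: Andersen, Vasquez and Takahashi (Knight Commander); then Nguyen (Commander); then Oyelaran, Drummond, Saleh and Mendoza (Officer).
Among Andersen, Vasquez and Takahashi, by roll number (higher first): Andersen (647) before Vasquez (533) before Takahashi (286).
Among Oyelaran, Drummond, Saleh and Mendoza, by roll number (higher first): Oyelaran (583) before Drummond, Saleh and Mendoza (358).
Among Drummond, Saleh and Mendoza, by date of appointment to the Order (earlier first): Drummond (10 Jul 2007) before Saleh (28 Sep 2007) before Mendoza (13 Apr 2011).
Order: Andersen, Vasquez, Takahashi, Nguyen, Oyelaran, Drummond, Saleh, Mendoza.

Andersen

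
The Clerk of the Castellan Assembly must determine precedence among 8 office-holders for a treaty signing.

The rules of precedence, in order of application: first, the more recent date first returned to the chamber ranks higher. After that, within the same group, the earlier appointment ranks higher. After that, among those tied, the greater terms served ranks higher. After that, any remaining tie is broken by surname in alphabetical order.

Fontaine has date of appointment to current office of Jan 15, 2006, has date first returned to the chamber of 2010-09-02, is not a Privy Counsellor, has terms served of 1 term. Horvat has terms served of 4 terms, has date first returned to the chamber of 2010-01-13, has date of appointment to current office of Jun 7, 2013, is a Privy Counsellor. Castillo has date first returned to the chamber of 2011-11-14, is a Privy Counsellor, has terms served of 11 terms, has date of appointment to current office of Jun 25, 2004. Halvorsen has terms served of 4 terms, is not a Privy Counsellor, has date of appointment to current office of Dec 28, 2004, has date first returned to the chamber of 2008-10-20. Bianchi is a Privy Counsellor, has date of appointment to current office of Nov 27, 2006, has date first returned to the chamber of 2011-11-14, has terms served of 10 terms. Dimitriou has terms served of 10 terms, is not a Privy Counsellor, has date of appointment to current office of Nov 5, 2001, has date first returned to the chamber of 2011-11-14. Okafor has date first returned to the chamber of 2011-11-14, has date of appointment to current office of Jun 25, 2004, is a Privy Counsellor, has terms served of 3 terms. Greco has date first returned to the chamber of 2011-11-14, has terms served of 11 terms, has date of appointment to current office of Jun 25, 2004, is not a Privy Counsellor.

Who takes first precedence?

By date first returned to the chamber (later first): Dimitriou, Castillo, Greco, Okafor and Bianchi (each 2011-11-14); then Fontaine (2010-09-02); then Horvat (2010-01-13); then Halvorsen (2008-10-20).
Among Dimitriou, Castillo, Greco, Okafor and Bianchi, by date of appointment to current office (earlier first): Dimitriou (Nov 5, 2001) before Castillo, Greco and Okafor (Jun 25, 2004) before Bianchi (Nov 27, 2006).
Among Castillo, Greco and Okafor, by terms served (higher first): Castillo and Greco (11 terms) before Okafor (3 terms).
Among Castillo and Greco, alphabetically by surname: Castillo before Greco.
Order: Dimitriou, Castillo, Greco, Okafor, Bianchi, Fontaine, Horvat, Halvorsen.

Dimitriou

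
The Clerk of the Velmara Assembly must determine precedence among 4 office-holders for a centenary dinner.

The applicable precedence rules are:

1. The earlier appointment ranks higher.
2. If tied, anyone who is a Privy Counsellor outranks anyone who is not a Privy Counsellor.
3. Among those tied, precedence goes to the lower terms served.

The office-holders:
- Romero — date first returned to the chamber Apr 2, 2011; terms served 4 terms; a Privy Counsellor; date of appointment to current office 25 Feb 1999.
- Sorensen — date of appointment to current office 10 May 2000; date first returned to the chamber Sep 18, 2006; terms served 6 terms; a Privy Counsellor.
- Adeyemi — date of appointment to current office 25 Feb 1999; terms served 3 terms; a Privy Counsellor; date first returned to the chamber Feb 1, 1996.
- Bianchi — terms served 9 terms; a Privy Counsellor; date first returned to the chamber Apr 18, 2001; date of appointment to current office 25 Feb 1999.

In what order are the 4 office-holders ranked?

Adeyemi, Romero, Bianchi, Sorensen

By date of appointment to current office (earlier first): Adeyemi, Romero and Bianchi (each 25 Feb 1999); then Sorensen (10 May 2000).
Adeyemi, Romero and Bianchi are each a Privy Counsellor, so the next rule applies.
Among Adeyemi, Romero and Bianchi, by terms served (lower first): Adeyemi (3 terms) before Romero (4 terms) before Bianchi (9 terms).
Full order: Adeyemi, Romero, Bianchi, Sorensen.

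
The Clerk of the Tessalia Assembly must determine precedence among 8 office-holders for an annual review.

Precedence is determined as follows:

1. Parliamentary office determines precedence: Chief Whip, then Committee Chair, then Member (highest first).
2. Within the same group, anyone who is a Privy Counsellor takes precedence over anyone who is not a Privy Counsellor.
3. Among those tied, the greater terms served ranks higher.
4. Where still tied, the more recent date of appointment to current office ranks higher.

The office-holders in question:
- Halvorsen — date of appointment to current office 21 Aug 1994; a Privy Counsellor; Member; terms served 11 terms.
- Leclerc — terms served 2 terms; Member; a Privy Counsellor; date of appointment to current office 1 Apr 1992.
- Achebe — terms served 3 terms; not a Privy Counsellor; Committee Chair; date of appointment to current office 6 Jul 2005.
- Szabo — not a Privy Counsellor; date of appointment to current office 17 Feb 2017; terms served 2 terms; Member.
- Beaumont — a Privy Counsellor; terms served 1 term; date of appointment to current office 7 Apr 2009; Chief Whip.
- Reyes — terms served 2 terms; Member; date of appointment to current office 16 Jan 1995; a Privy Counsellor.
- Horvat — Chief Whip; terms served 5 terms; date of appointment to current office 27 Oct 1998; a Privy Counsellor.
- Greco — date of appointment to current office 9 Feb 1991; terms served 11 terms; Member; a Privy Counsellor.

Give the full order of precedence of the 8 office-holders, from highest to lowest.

By parliamentary office: Horvat and Beaumont (Chief Whip); then Achebe (Committee Chair); then Halvorsen, Greco, Reyes, Leclerc and Szabo (Member).
Horvat and Beaumont are each a Privy Counsellor, so the next rule applies.
Among Horvat and Beaumont, by terms served (higher first): Horvat (5 terms) before Beaumont (1 term).
Among Halvorsen, Greco, Reyes, Leclerc and Szabo, a Privy Counsellor before not a Privy Counsellor: Halvorsen, Greco, Reyes and Leclerc (a Privy Counsellor) before Szabo (not a Privy Counsellor).
Among Halvorsen, Greco, Reyes and Leclerc, by terms served (higher first): Halvorsen and Greco (11 terms) before Reyes and Leclerc (2 terms).
Among Halvorsen and Greco, by date of appointment to current office (later first): Halvorsen (21 Aug 1994) before Greco (9 Feb 1991).
Among Reyes and Leclerc, by date of appointment to current office (later first): Reyes (16 Jan 1995) before Leclerc (1 Apr 1992).
Full order: Horvat, Beaumont, Achebe, Halvorsen, Greco, Reyes, Leclerc, Szabo.

Horvat, Beaumont, Achebe, Halvorsen, Greco, Reyes, Leclerc, Szabo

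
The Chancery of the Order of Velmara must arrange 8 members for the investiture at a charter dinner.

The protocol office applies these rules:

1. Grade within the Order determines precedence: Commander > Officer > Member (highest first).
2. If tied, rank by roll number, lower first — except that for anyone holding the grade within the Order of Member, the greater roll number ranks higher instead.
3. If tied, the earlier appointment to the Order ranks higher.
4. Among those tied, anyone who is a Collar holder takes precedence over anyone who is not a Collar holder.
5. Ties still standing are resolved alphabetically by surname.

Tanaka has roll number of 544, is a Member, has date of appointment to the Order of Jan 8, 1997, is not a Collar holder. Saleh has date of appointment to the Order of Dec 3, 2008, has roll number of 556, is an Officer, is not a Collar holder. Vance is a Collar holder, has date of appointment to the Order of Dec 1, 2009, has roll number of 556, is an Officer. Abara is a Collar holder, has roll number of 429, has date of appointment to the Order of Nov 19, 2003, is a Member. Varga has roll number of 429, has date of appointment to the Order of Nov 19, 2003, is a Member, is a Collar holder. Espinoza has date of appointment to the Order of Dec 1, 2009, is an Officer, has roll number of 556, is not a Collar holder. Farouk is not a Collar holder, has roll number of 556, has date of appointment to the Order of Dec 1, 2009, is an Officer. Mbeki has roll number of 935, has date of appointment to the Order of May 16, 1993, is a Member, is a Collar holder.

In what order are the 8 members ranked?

Saleh, Vance, Espinoza, Farouk, Mbeki, Tanaka, Abara, Varga

By grade within the Order: Saleh, Vance, Espinoza and Farouk (Officer); then Mbeki, Tanaka, Abara and Varga (Member).
Saleh, Vance, Espinoza and Farouk all have roll number 556, so the next rule applies.
Among Saleh, Vance, Espinoza and Farouk, by date of appointment to the Order (earlier first): Saleh (Dec 3, 2008) before Vance, Espinoza and Farouk (Dec 1, 2009).
Among Vance, Espinoza and Farouk, a Collar holder before not a Collar holder: Vance (a Collar holder) before Espinoza and Farouk (not a Collar holder).
Among Espinoza and Farouk, alphabetically by surname: Espinoza before Farouk.
Among Mbeki, Tanaka, Abara and Varga, by roll number (higher first) (reversed rule for this group): Mbeki (935) before Tanaka (544) before Abara and Varga (429).
Abara and Varga both have date of appointment to the Order Nov 19, 2003, so the next rule applies.
Abara and Varga are each a Collar holder, so the next rule applies.
Among Abara and Varga, alphabetically by surname: Abara before Varga.
Full order: Saleh, Vance, Espinoza, Farouk, Mbeki, Tanaka, Abara, Varga.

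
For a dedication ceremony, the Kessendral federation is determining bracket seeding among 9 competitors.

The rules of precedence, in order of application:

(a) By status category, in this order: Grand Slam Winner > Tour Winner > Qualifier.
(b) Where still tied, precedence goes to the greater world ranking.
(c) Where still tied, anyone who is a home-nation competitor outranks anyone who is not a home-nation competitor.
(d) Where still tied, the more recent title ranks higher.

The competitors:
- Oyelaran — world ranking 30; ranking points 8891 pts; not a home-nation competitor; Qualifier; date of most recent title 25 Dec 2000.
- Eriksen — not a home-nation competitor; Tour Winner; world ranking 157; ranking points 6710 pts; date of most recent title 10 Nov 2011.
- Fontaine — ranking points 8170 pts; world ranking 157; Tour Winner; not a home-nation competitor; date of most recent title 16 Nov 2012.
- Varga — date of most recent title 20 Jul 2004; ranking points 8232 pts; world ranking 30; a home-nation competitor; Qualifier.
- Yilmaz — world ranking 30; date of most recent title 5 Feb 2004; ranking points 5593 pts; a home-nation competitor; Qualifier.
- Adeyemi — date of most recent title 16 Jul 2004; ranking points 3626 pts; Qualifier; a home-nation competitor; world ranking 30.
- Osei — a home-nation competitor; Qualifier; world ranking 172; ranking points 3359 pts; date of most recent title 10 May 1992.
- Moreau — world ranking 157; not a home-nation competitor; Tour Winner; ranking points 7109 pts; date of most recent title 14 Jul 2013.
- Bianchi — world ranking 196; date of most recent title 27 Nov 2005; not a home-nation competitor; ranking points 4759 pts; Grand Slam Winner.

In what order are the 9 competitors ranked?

Bianchi, Moreau, Fontaine, Eriksen, Osei, Varga, Adeyemi, Yilmaz, Oyelaran

By status category: Bianchi (Grand Slam Winner); then Moreau, Fontaine and Eriksen (Tour Winner); then Osei, Varga, Adeyemi, Yilmaz and Oyelaran (Qualifier).
Moreau, Fontaine and Eriksen all have world ranking 157, so the next rule applies.
Moreau, Fontaine and Eriksen are each not a home-nation competitor, so the next rule applies.
Among Moreau, Fontaine and Eriksen, by date of most recent title (later first): Moreau (14 Jul 2013) before Fontaine (16 Nov 2012) before Eriksen (10 Nov 2011).
Among Osei, Varga, Adeyemi, Yilmaz and Oyelaran, by world ranking (higher first): Osei (172) before Varga, Adeyemi, Yilmaz and Oyelaran (30).
Among Varga, Adeyemi, Yilmaz and Oyelaran, a home-nation competitor before not a home-nation competitor: Varga, Adeyemi and Yilmaz (a home-nation competitor) before Oyelaran (not a home-nation competitor).
Among Varga, Adeyemi and Yilmaz, by date of most recent title (later first): Varga (20 Jul 2004) before Adeyemi (16 Jul 2004) before Yilmaz (5 Feb 2004).
Full order: Bianchi, Moreau, Fontaine, Eriksen, Osei, Varga, Adeyemi, Yilmaz, Oyelaran.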